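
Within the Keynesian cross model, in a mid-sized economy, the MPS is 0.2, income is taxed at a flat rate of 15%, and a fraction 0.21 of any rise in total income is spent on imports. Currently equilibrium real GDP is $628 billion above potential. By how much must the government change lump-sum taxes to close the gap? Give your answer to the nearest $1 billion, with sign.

+$416 billion

MPC = 1 − MPS = 1 − 0.2 = 0.8.
Spending multiplier = 1/(1 − c(1−t) + m) = 1/(1 − 0.8×0.85 + 0.21) = 1/0.53 ≈ 1.887.
Tax multiplier = −c·k = −0.8/0.53 ≈ −1.509. Need ΔY = −$628 billion, so ΔT = ΔY/(−c·k) = −(−$628 billion) × 0.53 / 0.8 ≈ +$416 billion.
The government should raise lump-sum taxes by $416 billion.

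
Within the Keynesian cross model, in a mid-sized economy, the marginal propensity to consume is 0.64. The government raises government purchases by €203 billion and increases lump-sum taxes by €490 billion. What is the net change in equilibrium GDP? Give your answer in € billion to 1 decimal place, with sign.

−€307.2 billion

Expenditure multiplier = 1/(1 − MPC) = 1/(1 − 0.64) = 1/0.36 ≈ 2.778.
ΔG contributes k·ΔG = (+€203 billion) / 0.36 ≈ +€563.9 billion.
ΔT of +€490 billion changes first-round spending by −c·ΔT = −€313.6 billion, contributing k·(−c·ΔT) = (−€313.6 billion) / 0.36 ≈ −€871.1 billion.
Net ΔY = k(ΔG − c·ΔT) = (−€110.6 billion) / 0.36 ≈ −€307.2 billion.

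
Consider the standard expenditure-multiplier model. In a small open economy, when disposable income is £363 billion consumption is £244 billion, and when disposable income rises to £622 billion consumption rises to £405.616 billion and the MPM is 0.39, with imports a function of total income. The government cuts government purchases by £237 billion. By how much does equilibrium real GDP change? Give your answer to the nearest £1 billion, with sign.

−£309 billion

MPC = ΔC/ΔYd = (405.616 − 244)/(622 − 363) = 161.616/259 = 0.624.
Government-spending multiplier = 1/(1 − c + m) = 1/(1 − 0.624 + 0.39) = 1/0.766 ≈ 1.305.
ΔY = k × ΔG = (−£237 billion) / 0.766 ≈ −£309 billion.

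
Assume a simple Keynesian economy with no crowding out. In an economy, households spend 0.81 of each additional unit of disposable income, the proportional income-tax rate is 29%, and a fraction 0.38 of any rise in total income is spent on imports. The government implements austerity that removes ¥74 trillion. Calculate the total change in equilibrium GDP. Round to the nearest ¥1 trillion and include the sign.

−¥92 trillion

Expenditure multiplier = 1/(1 − c(1−t) + m) = 1/(1 − 0.81×0.71 + 0.38) = 1/0.8049 ≈ 1.242.
ΔY = k × ΔG = (−¥74 trillion) / 0.8049 ≈ −¥92 trillion.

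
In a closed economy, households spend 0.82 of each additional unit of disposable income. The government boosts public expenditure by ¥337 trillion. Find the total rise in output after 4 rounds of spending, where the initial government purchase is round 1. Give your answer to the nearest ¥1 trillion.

Round 1 adds ΔG = ¥337 trillion; each later round is MPC = 0.82 times the previous.
After 4 rounds: 337 + 276.34 + 226.5988 + 185.811016 = ΔG·(1 − c^4)/(1 − c) = 337 × (1 − 0.45212176)/0.18 ≈ ¥1,026 trillion.

¥1,026 trillion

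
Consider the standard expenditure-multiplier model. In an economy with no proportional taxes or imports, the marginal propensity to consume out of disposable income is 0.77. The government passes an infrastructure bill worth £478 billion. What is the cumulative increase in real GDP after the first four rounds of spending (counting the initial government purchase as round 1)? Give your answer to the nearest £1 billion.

Round 1 adds ΔG = £478 billion; each later round is MPC = 0.77 times the previous.
After 4 rounds: 478 + 368.06 + 283.4062 + 218.222774 = ΔG·(1 − c^4)/(1 − c) = 478 × (1 − 0.35153041)/0.23 ≈ £1,348 billion.

£1,348 billion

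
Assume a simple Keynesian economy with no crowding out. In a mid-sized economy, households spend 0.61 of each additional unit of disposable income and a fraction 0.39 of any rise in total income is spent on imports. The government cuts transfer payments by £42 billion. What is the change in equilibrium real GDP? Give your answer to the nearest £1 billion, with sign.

−£33 billion

The transfer change shifts disposable income by −£42 billion, so first-round consumption changes by c·ΔTR = 0.61 × (−£42 billion) = −£25.62 billion.
Expenditure multiplier = 1/(1 − c + m) = 1/(1 − 0.61 + 0.39) = 1/0.78 ≈ 1.282.
The transfer multiplier is c × k ≈ 0.782, so ΔY = k × (c·ΔTR) = (−£25.62 billion) / 0.78 ≈ −£33 billion.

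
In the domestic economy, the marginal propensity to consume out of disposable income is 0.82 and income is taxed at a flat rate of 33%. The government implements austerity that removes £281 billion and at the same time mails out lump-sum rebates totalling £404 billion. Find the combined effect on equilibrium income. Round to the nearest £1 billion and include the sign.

Expenditure multiplier = 1/(1 − c(1−t)) = 1/(1 − 0.82×0.67) = 1/0.4506 ≈ 2.219.
ΔG contributes k·ΔG = (−£281 billion) / 0.4506 ≈ −£623.6 billion.
ΔT of −£404 billion changes first-round spending by −c·ΔT = +£331.28 billion, contributing k·(−c·ΔT) = (+£331.28 billion) / 0.4506 ≈ +£735.2 billion.
Net ΔY = k(ΔG − c·ΔT) = (+£50.28 billion) / 0.4506 ≈ +£112 billion.

+£112 billion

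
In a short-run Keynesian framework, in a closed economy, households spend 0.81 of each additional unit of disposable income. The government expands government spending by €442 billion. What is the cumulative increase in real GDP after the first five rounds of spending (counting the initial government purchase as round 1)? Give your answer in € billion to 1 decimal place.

€1,515.2 billion

Round 1 adds ΔG = €442 billion; each later round is MPC = 0.81 times the previous.
After 5 rounds: 442 + 358.02 + 289.9962 + 234.896922 + 190.26650682 = ΔG·(1 − c^5)/(1 − c) = 442 × (1 − 0.3486784401)/0.19 ≈ €1,515.2 billion.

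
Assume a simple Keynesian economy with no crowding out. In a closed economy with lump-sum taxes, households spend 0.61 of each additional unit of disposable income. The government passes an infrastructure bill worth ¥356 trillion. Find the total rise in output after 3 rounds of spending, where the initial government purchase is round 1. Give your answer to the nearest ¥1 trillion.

¥706 trillion

Round 1 adds ΔG = ¥356 trillion; each later round is MPC = 0.61 times the previous.
After 3 rounds: 356 + 217.16 + 132.4676 = ΔG·(1 − c^3)/(1 − c) = 356 × (1 − 0.226981)/0.39 ≈ ¥706 trillion.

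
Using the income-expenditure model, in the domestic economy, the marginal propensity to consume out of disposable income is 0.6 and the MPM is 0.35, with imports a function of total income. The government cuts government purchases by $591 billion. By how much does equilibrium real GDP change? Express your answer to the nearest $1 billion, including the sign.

Expenditure multiplier = 1/(1 − c + m) = 1/(1 − 0.6 + 0.35) = 1/0.75 ≈ 1.333.
ΔY = k × ΔG = (−$591 billion) / 0.75 = −$788 billion.

−$788 billion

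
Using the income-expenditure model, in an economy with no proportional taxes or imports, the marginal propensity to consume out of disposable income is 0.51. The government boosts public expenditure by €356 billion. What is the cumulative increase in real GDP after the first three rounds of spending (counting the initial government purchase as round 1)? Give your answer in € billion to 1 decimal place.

€630.2 billion

Round 1 adds ΔG = €356 billion; each later round is MPC = 0.51 times the previous.
After 3 rounds: 356 + 181.56 + 92.5956 = ΔG·(1 − c^3)/(1 − c) = 356 × (1 − 0.132651)/0.49 ≈ €630.2 billion.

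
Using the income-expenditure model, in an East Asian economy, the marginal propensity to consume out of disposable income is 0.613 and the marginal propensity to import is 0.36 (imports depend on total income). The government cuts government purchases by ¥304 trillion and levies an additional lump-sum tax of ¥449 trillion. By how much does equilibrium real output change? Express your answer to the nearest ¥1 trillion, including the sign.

Expenditure multiplier = 1/(1 − c + m) = 1/(1 − 0.613 + 0.36) = 1/0.747 ≈ 1.339.
ΔG contributes k·ΔG = (−¥304 trillion) / 0.747 ≈ −¥407 trillion.
ΔT of +¥449 trillion changes first-round spending by −c·ΔT = −¥275.237 trillion, contributing k·(−c·ΔT) = (−¥275.237 trillion) / 0.747 ≈ −¥368.5 trillion.
Net ΔY = k(ΔG − c·ΔT) = (−¥579.237 trillion) / 0.747 ≈ −¥775 trillion.

−¥775 trillion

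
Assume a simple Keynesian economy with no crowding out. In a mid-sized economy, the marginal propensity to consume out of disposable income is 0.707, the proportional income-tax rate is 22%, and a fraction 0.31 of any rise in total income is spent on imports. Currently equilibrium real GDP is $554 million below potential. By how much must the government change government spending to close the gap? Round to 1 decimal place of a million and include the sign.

Spending multiplier = 1/(1 − c(1−t) + m) = 1/(1 − 0.707×0.78 + 0.31) = 1/0.75854 ≈ 1.318.
Need ΔY = +$554 million, so ΔG = ΔY/k = (+$554 million) × 0.75854 ≈ +$420.2 million.
The government should increase government spending by $420.2 million.

+$420.2 million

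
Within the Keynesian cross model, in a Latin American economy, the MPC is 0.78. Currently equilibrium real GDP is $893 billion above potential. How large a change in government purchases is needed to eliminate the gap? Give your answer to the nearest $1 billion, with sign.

Spending multiplier = 1/(1 − MPC) = 1/(1 − 0.78) = 1/0.22 ≈ 4.545.
Need ΔY = −$893 billion, so ΔG = ΔY/k = (−$893 billion) × 0.22 ≈ −$196 billion.
The government should cut government purchases by $196 billion.

−$196 billion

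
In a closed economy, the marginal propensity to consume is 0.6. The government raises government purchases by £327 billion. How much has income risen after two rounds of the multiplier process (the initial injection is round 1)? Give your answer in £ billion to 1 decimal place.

Round 1 adds ΔG = £327 billion; each later round is MPC = 0.6 times the previous.
After 2 rounds: 327 + 196.2 = ΔG·(1 − c^2)/(1 − c) = 327 × (1 − 0.36)/0.4 = £523.2 billion.

£523.2 billion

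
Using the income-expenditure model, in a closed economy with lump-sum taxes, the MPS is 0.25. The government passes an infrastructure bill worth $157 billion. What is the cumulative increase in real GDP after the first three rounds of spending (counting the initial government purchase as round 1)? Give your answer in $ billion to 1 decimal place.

MPC = 1 − MPS = 1 − 0.25 = 0.75.
Round 1 adds ΔG = $157 billion; each later round is MPC = 0.75 times the previous.
After 3 rounds: 157 + 117.75 + 88.3125 = ΔG·(1 − c^3)/(1 − c) = 157 × (1 − 0.421875)/0.25 ≈ $363.1 billion.

$363.1 billion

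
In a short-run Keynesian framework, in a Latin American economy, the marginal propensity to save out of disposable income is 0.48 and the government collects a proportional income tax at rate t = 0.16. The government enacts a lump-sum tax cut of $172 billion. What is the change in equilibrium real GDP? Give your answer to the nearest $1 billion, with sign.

+$159 billion

MPC = 1 − MPS = 1 − 0.48 = 0.52.
A lump-sum tax change of −$172 billion shifts disposable income by +$172 billion; first-round consumption changes by −c × ΔT = −0.52 × (−$172 billion) = +$89.44 billion.
Expenditure multiplier = 1/(1 − c(1−t)) = 1/(1 − 0.52×0.84) = 1/0.5632 ≈ 1.776.
The tax multiplier is −c × k ≈ −0.923, so ΔY = k × (−c·ΔT) = (+$89.44 billion) / 0.5632 ≈ +$159 billion.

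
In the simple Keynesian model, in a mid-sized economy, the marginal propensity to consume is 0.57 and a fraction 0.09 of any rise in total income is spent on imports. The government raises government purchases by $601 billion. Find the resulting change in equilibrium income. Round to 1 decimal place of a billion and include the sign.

+$1,155.8 billion

Government-spending multiplier = 1/(1 − c + m) = 1/(1 − 0.57 + 0.09) = 1/0.52 ≈ 1.923.
ΔY = k × ΔG = (+$601 billion) / 0.52 ≈ +$1,155.8 billion.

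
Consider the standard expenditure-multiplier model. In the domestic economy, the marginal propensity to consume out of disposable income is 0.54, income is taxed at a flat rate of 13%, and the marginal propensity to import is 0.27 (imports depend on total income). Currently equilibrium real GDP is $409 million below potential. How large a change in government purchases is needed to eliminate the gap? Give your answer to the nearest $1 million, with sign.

+$327 million

Spending multiplier = 1/(1 − c(1−t) + m) = 1/(1 − 0.54×0.87 + 0.27) = 1/0.8002 ≈ 1.25.
Need ΔY = +$409 million, so ΔG = ΔY/k = (+$409 million) × 0.8002 ≈ +$327 million.
The government should increase government purchases by $327 million.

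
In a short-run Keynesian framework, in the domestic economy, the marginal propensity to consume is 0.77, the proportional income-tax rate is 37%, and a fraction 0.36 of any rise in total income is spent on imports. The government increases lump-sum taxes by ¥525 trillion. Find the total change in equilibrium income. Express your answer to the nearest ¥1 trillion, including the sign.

−¥462 trillion

A lump-sum tax change of +¥525 trillion shifts disposable income by −¥525 trillion; first-round consumption changes by −c × ΔT = −0.77 × (+¥525 trillion) = −¥404.25 trillion.
Expenditure multiplier = 1/(1 − c(1−t) + m) = 1/(1 − 0.77×0.63 + 0.36) = 1/0.8749 ≈ 1.143.
The tax multiplier is −c × k ≈ −0.88, so ΔY = k × (−c·ΔT) = (−¥404.25 trillion) / 0.8749 ≈ −¥462 trillion.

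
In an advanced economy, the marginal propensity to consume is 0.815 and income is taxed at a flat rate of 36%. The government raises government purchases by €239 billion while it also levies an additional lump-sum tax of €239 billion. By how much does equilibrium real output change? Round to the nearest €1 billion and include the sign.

+€92 billion

Expenditure multiplier = 1/(1 − c(1−t)) = 1/(1 − 0.815×0.64) = 1/0.4784 ≈ 2.09.
ΔG contributes k·ΔG = (+€239 billion) / 0.4784 ≈ +€499.6 billion.
ΔT of +€239 billion changes first-round spending by −c·ΔT = −€194.785 billion, contributing k·(−c·ΔT) = (−€194.785 billion) / 0.4784 ≈ −€407.2 billion.
Net ΔY = k(ΔG − c·ΔT) = (+€44.215 billion) / 0.4784 ≈ +€92 billion.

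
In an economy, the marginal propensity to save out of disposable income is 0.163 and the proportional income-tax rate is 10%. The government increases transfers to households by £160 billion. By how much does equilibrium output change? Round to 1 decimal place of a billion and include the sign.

MPC = 1 − MPS = 1 − 0.163 = 0.837.
The transfer change shifts disposable income by +£160 billion, so first-round consumption changes by c·ΔTR = 0.837 × (+£160 billion) = +£133.92 billion.
Expenditure multiplier = 1/(1 − c(1−t)) = 1/(1 − 0.837×0.9) = 1/0.2467 ≈ 4.054.
The transfer multiplier is c × k ≈ 3.393, so ΔY = k × (c·ΔTR) = (+£133.92 billion) / 0.2467 ≈ +£542.8 billion.

+£542.8 billion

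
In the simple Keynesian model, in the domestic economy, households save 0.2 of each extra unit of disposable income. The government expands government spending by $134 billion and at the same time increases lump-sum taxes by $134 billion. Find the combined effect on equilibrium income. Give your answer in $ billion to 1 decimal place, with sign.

+$134.0 billion

MPC = 1 − MPS = 1 − 0.2 = 0.8.
Expenditure multiplier = 1/(1 − MPC) = 1/(1 − 0.8) = 1/0.2 = 5.
ΔG contributes k·ΔG = (+$134 billion) / 0.2 = +$670 billion.
ΔT of +$134 billion changes first-round spending by −c·ΔT = −$107.2 billion, contributing k·(−c·ΔT) = (−$107.2 billion) / 0.2 = −$536 billion.
With ΔG = ΔT and no other leakages, the balanced-budget multiplier is 1, so ΔY = ΔG = +$134 billion.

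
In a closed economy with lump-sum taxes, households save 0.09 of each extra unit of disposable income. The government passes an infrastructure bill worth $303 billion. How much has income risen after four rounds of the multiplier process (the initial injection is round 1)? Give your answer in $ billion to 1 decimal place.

$1,058.0 billion

MPC = 1 − MPS = 1 − 0.09 = 0.91.
Round 1 adds ΔG = $303 billion; each later round is MPC = 0.91 times the previous.
After 4 rounds: 303 + 275.73 + 250.9143 + 228.332013 = ΔG·(1 − c^4)/(1 − c) = 303 × (1 − 0.68574961)/0.09 ≈ $1,058 billion.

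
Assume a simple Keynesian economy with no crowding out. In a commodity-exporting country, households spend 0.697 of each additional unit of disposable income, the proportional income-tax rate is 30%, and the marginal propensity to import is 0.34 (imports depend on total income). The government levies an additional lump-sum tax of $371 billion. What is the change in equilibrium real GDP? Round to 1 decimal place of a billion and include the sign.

A lump-sum tax change of +$371 billion shifts disposable income by −$371 billion; first-round consumption changes by −c × ΔT = −0.697 × (+$371 billion) = −$258.587 billion.
Expenditure multiplier = 1/(1 − c(1−t) + m) = 1/(1 − 0.697×0.7 + 0.34) = 1/0.8521 ≈ 1.174.
The tax multiplier is −c × k ≈ −0.818, so ΔY = k × (−c·ΔT) = (−$258.587 billion) / 0.8521 ≈ −$303.5 billion.

−$303.5 billion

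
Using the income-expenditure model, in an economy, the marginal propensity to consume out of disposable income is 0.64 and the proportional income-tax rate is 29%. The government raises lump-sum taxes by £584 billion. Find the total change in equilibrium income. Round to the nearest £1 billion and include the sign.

A lump-sum tax change of +£584 billion shifts disposable income by −£584 billion; first-round consumption changes by −c × ΔT = −0.64 × (+£584 billion) = −£373.76 billion.
Expenditure multiplier = 1/(1 − c(1−t)) = 1/(1 − 0.64×0.71) = 1/0.5456 ≈ 1.833.
The tax multiplier is −c × k ≈ −1.173, so ΔY = k × (−c·ΔT) = (−£373.76 billion) / 0.5456 ≈ −£685 billion.

−£685 billion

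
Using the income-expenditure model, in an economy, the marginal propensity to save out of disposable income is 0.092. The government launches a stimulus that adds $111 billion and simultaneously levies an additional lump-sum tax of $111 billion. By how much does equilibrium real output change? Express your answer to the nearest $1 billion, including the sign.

+$111 billion

MPC = 1 − MPS = 1 − 0.092 = 0.908.
Expenditure multiplier = 1/(1 − MPC) = 1/(1 − 0.908) = 1/0.092 ≈ 10.87.
ΔG contributes k·ΔG = (+$111 billion) / 0.092 ≈ +$1,206.5 billion.
ΔT of +$111 billion changes first-round spending by −c·ΔT = −$100.788 billion, contributing k·(−c·ΔT) = (−$100.788 billion) / 0.092 ≈ −$1,095.5 billion.
With ΔG = ΔT and no other leakages, the balanced-budget multiplier is 1, so ΔY = ΔG = +$111 billion.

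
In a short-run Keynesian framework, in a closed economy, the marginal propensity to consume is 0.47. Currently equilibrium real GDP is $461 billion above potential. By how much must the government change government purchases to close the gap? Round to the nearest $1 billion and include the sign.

Spending multiplier = 1/(1 − MPC) = 1/(1 − 0.47) = 1/0.53 ≈ 1.887.
Need ΔY = −$461 billion, so ΔG = ΔY/k = (−$461 billion) × 0.53 ≈ −$244 billion.
The government should cut government purchases by $244 billion.

−$244 billion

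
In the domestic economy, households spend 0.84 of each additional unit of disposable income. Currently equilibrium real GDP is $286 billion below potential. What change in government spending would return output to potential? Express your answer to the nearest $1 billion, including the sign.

+$46 billion

Spending multiplier = 1/(1 − MPC) = 1/(1 − 0.84) = 1/0.16 = 6.25.
Need ΔY = +$286 billion, so ΔG = ΔY/k = (+$286 billion) × 0.16 ≈ +$46 billion.
The government should increase government spending by $46 billion.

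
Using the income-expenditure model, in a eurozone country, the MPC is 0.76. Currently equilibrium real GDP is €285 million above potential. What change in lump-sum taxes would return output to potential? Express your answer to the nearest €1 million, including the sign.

+€90 million

Spending multiplier = 1/(1 − MPC) = 1/(1 − 0.76) = 1/0.24 ≈ 4.167.
Tax multiplier = −c·k = −0.76/0.24 ≈ −3.167. Need ΔY = −€285 million, so ΔT = ΔY/(−c·k) = −(−€285 million) × 0.24 / 0.76 = +€90 million.
The government should raise lump-sum taxes by €90 million.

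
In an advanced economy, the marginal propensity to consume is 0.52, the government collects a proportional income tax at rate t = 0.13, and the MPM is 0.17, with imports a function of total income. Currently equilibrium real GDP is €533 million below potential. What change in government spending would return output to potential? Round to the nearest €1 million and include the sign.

+€382 million

Spending multiplier = 1/(1 − c(1−t) + m) = 1/(1 − 0.52×0.87 + 0.17) = 1/0.7176 ≈ 1.394.
Need ΔY = +€533 million, so ΔG = ΔY/k = (+€533 million) × 0.7176 ≈ +€382 million.
The government should increase government spending by €382 million.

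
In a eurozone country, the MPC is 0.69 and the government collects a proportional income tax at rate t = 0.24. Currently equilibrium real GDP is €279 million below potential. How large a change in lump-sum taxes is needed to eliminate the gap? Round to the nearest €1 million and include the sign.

Spending multiplier = 1/(1 − c(1−t)) = 1/(1 − 0.69×0.76) = 1/0.4756 ≈ 2.103.
Tax multiplier = −c·k = −0.69/0.4756 ≈ −1.451. Need ΔY = +€279 million, so ΔT = ΔY/(−c·k) = −(+€279 million) × 0.4756 / 0.69 ≈ −€192 million.
The government should cut lump-sum taxes by €192 million.

−€192 million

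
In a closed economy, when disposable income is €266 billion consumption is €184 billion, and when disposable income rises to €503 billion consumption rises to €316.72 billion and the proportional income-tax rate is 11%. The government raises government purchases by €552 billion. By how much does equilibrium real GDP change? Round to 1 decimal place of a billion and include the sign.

+€1,100.5 billion

MPC = ΔC/ΔYd = (316.72 − 184)/(503 − 266) = 132.72/237 = 0.56.
Expenditure multiplier = 1/(1 − c(1−t)) = 1/(1 − 0.56×0.89) = 1/0.5016 ≈ 1.994.
ΔY = k × ΔG = (+€552 billion) / 0.5016 ≈ +€1,100.5 billion.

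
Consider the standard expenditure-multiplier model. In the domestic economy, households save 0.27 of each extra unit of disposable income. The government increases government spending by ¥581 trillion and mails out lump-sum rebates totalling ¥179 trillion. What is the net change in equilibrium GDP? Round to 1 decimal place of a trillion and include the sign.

+¥2,635.8 trillion

MPC = 1 − MPS = 1 − 0.27 = 0.73.
Expenditure multiplier = 1/(1 − MPC) = 1/(1 − 0.73) = 1/0.27 ≈ 3.704.
ΔG contributes k·ΔG = (+¥581 trillion) / 0.27 ≈ +¥2,151.9 trillion.
ΔT of −¥179 trillion changes first-round spending by −c·ΔT = +¥130.67 trillion, contributing k·(−c·ΔT) = (+¥130.67 trillion) / 0.27 ≈ +¥484 trillion.
Net ΔY = k(ΔG − c·ΔT) = (+¥711.67 trillion) / 0.27 ≈ +¥2,635.8 trillion.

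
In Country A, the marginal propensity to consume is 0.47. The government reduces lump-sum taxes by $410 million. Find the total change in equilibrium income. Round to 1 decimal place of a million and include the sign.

A lump-sum tax change of −$410 million shifts disposable income by +$410 million; first-round consumption changes by −c × ΔT = −0.47 × (−$410 million) = +$192.7 million.
Expenditure multiplier = 1/(1 − MPC) = 1/(1 − 0.47) = 1/0.53 ≈ 1.887.
The tax multiplier is −c × k ≈ −0.887, so ΔY = k × (−c·ΔT) = (+$192.7 million) / 0.53 ≈ +$363.6 million.

+$363.6 million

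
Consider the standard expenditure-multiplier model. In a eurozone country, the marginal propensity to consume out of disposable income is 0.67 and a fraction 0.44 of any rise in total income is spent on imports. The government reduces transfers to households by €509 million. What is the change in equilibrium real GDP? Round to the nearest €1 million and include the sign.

The transfer change shifts disposable income by −€509 million, so first-round consumption changes by c·ΔTR = 0.67 × (−€509 million) = −€341.03 million.
Expenditure multiplier = 1/(1 − c + m) = 1/(1 − 0.67 + 0.44) = 1/0.77 ≈ 1.299.
The transfer multiplier is c × k ≈ 0.87, so ΔY = k × (c·ΔTR) = (−€341.03 million) / 0.77 ≈ −€443 million.

−€443 million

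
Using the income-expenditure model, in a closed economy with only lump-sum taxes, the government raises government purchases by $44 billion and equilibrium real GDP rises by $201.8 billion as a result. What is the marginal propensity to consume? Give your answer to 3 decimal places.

Implied spending multiplier k = ΔY/ΔG = 201.8/44 ≈ 4.5864.
Since k = 1/(1 − MPC), MPC = 1 − 1/k = 1 − ΔG/ΔY = 1 − 44/201.8 ≈ 0.782.

0.782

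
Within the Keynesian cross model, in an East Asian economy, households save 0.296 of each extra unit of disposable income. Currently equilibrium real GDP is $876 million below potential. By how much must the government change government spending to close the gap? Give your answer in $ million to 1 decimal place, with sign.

MPC = 1 − MPS = 1 − 0.296 = 0.704.
Spending multiplier = 1/(1 − MPC) = 1/(1 − 0.704) = 1/0.296 ≈ 3.378.
Need ΔY = +$876 million, so ΔG = ΔY/k = (+$876 million) × 0.296 ≈ +$259.3 million.
The government should increase government spending by $259.3 million.

+$259.3 million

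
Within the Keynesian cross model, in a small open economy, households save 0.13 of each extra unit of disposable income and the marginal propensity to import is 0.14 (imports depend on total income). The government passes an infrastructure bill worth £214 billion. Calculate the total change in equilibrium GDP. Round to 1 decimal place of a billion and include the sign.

+£792.6 billion

MPC = 1 − MPS = 1 − 0.13 = 0.87.
Expenditure multiplier = 1/(1 − c + m) = 1/(1 − 0.87 + 0.14) = 1/0.27 ≈ 3.704.
ΔY = k × ΔG = (+£214 billion) / 0.27 ≈ +£792.6 billion.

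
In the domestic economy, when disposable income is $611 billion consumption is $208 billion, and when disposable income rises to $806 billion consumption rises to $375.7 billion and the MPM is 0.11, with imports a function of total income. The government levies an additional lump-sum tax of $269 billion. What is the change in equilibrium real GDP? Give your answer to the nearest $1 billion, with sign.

−$925 billion

MPC = ΔC/ΔYd = (375.7 − 208)/(806 − 611) = 167.7/195 = 0.86.
A lump-sum tax change of +$269 billion shifts disposable income by −$269 billion; first-round consumption changes by −c × ΔT = −0.86 × (+$269 billion) = −$231.34 billion.
Expenditure multiplier = 1/(1 − c + m) = 1/(1 − 0.86 + 0.11) = 1/0.25 = 4.
The tax multiplier is −c × k = −3.44, so ΔY = k × (−c·ΔT) = (−$231.34 billion) / 0.25 ≈ −$925 billion.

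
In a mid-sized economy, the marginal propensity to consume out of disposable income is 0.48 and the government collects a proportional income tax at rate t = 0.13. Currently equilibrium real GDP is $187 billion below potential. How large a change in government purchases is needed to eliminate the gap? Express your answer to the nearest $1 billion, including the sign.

+$109 billion

Spending multiplier = 1/(1 − c(1−t)) = 1/(1 − 0.48×0.87) = 1/0.5824 ≈ 1.717.
Need ΔY = +$187 billion, so ΔG = ΔY/k = (+$187 billion) × 0.5824 ≈ +$109 billion.
The government should increase government purchases by $109 billion.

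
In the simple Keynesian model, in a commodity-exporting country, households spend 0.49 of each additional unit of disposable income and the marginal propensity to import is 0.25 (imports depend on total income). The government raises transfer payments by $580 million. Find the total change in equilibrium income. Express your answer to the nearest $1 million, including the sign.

+$374 million

The transfer change shifts disposable income by +$580 million, so first-round consumption changes by c·ΔTR = 0.49 × (+$580 million) = +$284.2 million.
Expenditure multiplier = 1/(1 − c + m) = 1/(1 − 0.49 + 0.25) = 1/0.76 ≈ 1.316.
The transfer multiplier is c × k ≈ 0.645, so ΔY = k × (c·ΔTR) = (+$284.2 million) / 0.76 ≈ +$374 million.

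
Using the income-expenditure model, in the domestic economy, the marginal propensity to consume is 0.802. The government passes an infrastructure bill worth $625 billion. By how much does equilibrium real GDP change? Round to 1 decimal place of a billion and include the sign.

Spending multiplier = 1/(1 − MPC) = 1/(1 − 0.802) = 1/0.198 ≈ 5.051.
ΔY = k × ΔG = (+$625 billion) / 0.198 ≈ +$3,156.6 billion.

+$3,156.6 billion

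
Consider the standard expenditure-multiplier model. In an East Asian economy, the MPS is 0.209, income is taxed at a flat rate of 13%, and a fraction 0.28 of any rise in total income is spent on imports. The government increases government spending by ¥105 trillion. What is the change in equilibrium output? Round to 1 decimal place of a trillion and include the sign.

+¥177.4 trillion

MPC = 1 − MPS = 1 − 0.209 = 0.791.
Expenditure multiplier = 1/(1 − c(1−t) + m) = 1/(1 − 0.791×0.87 + 0.28) = 1/0.59183 ≈ 1.69.
ΔY = k × ΔG = (+¥105 trillion) / 0.59183 ≈ +¥177.4 trillion.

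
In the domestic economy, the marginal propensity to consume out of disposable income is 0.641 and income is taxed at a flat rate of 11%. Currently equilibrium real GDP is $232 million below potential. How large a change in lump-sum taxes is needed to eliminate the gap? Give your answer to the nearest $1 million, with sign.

Spending multiplier = 1/(1 − c(1−t)) = 1/(1 − 0.641×0.89) = 1/0.42951 ≈ 2.328.
Tax multiplier = −c·k = −0.641/0.42951 ≈ −1.492. Need ΔY = +$232 million, so ΔT = ΔY/(−c·k) = −(+$232 million) × 0.42951 / 0.641 ≈ −$155 million.
The government should cut lump-sum taxes by $155 million.

−$155 million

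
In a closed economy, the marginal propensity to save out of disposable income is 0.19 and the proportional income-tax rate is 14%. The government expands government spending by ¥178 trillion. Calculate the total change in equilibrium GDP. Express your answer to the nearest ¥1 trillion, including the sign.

+¥587 trillion

MPC = 1 − MPS = 1 − 0.19 = 0.81.
Expenditure multiplier = 1/(1 − c(1−t)) = 1/(1 − 0.81×0.86) = 1/0.3034 ≈ 3.296.
ΔY = k × ΔG = (+¥178 trillion) / 0.3034 ≈ +¥587 trillion.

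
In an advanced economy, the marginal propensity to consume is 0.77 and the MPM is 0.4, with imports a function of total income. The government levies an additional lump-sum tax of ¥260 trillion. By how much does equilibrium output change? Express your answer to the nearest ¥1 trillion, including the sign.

A lump-sum tax change of +¥260 trillion shifts disposable income by −¥260 trillion; first-round consumption changes by −c × ΔT = −0.77 × (+¥260 trillion) = −¥200.2 trillion.
Expenditure multiplier = 1/(1 − c + m) = 1/(1 − 0.77 + 0.4) = 1/0.63 ≈ 1.587.
The tax multiplier is −c × k ≈ −1.222, so ΔY = k × (−c·ΔT) = (−¥200.2 trillion) / 0.63 ≈ −¥318 trillion.

−¥318 trillion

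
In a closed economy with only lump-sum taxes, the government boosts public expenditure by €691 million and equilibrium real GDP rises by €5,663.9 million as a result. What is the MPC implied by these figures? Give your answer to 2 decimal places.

Implied spending multiplier k = ΔY/ΔG = 5,663.9/691 ≈ 8.1967.
Since k = 1/(1 − MPC), MPC = 1 − 1/k = 1 − ΔG/ΔY = 1 − 691/5,663.9 ≈ 0.88.

0.88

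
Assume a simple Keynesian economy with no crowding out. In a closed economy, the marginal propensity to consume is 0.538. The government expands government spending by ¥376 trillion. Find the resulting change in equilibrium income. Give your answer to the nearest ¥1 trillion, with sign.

+¥814 trillion

Spending multiplier = 1/(1 − MPC) = 1/(1 − 0.538) = 1/0.462 ≈ 2.165.
ΔY = k × ΔG = (+¥376 trillion) / 0.462 ≈ +¥814 trillion.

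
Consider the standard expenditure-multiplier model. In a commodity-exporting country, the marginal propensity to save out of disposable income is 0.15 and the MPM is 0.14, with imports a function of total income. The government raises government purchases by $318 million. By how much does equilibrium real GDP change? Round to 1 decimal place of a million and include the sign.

+$1,096.6 million

MPC = 1 − MPS = 1 − 0.15 = 0.85.
Spending multiplier = 1/(1 − c + m) = 1/(1 − 0.85 + 0.14) = 1/0.29 ≈ 3.448.
ΔY = k × ΔG = (+$318 million) / 0.29 ≈ +$1,096.6 million.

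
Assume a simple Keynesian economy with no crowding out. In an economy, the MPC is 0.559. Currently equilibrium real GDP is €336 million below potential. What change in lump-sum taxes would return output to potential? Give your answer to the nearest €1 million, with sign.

−€265 million

Spending multiplier = 1/(1 − MPC) = 1/(1 − 0.559) = 1/0.441 ≈ 2.268.
Tax multiplier = −c·k = −0.559/0.441 ≈ −1.268. Need ΔY = +€336 million, so ΔT = ΔY/(−c·k) = −(+€336 million) × 0.441 / 0.559 ≈ −€265 million.
The government should cut lump-sum taxes by €265 million.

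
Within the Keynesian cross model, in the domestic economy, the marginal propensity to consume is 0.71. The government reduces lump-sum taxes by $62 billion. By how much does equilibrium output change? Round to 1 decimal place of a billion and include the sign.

A lump-sum tax change of −$62 billion shifts disposable income by +$62 billion; first-round consumption changes by −c × ΔT = −0.71 × (−$62 billion) = +$44.02 billion.
Expenditure multiplier = 1/(1 − MPC) = 1/(1 − 0.71) = 1/0.29 ≈ 3.448.
The tax multiplier is −c × k ≈ −2.448, so ΔY = k × (−c·ΔT) = (+$44.02 billion) / 0.29 ≈ +$151.8 billion.

+$151.8 billion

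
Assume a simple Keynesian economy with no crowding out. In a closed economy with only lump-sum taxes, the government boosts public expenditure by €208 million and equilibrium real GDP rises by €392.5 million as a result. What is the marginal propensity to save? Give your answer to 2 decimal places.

0.53

Implied spending multiplier k = ΔY/ΔG = 392.5/208 ≈ 1.887.
Since k = 1/(1 − MPC), MPC = 1 − 1/k = 1 − ΔG/ΔY = 1 − 208/392.5 ≈ 0.47.
MPS = 1 − MPC = 0.53.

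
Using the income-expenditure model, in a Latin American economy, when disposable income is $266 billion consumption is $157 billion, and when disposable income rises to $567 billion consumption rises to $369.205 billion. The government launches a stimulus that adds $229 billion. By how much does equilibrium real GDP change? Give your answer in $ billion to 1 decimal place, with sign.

MPC = ΔC/ΔYd = (369.205 − 157)/(567 − 266) = 212.205/301 = 0.705.
Government-spending multiplier = 1/(1 − MPC) = 1/(1 − 0.705) = 1/0.295 ≈ 3.39.
ΔY = k × ΔG = (+$229 billion) / 0.295 ≈ +$776.3 billion.

+$776.3 billion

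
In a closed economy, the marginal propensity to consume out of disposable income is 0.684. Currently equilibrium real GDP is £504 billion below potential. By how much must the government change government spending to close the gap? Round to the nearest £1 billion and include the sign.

+£159 billion

Spending multiplier = 1/(1 − MPC) = 1/(1 − 0.684) = 1/0.316 ≈ 3.165.
Need ΔY = +£504 billion, so ΔG = ΔY/k = (+£504 billion) × 0.316 ≈ +£159 billion.
The government should increase government spending by £159 billion.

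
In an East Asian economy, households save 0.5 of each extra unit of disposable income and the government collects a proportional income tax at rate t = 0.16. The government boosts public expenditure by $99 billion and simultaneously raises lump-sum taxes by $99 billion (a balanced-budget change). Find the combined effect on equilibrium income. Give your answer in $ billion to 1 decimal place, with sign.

+$85.3 billion

MPC = 1 − MPS = 1 − 0.5 = 0.5.
Expenditure multiplier = 1/(1 − c(1−t)) = 1/(1 − 0.5×0.84) = 1/0.58 ≈ 1.724.
ΔG contributes k·ΔG = (+$99 billion) / 0.58 ≈ +$170.7 billion.
ΔT of +$99 billion changes first-round spending by −c·ΔT = −$49.5 billion, contributing k·(−c·ΔT) = (−$49.5 billion) / 0.58 ≈ −$85.3 billion.
Net ΔY = k(ΔG − c·ΔT) = (+$49.5 billion) / 0.58 ≈ +$85.3 billion.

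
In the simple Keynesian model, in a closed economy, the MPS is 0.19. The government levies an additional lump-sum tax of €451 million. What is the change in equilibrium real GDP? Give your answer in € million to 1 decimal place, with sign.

MPC = 1 − MPS = 1 − 0.19 = 0.81.
A lump-sum tax change of +€451 million shifts disposable income by −€451 million; first-round consumption changes by −c × ΔT = −0.81 × (+€451 million) = −€365.31 million.
Expenditure multiplier = 1/(1 − MPC) = 1/(1 − 0.81) = 1/0.19 ≈ 5.263.
The tax multiplier is −c × k ≈ −4.263, so ΔY = k × (−c·ΔT) = (−€365.31 million) / 0.19 ≈ −€1,922.7 million.

−€1,922.7 million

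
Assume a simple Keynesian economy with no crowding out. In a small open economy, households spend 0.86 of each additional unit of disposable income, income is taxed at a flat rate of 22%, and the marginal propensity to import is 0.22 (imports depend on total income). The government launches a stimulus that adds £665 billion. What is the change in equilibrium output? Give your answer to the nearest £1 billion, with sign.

Government-spending multiplier = 1/(1 − c(1−t) + m) = 1/(1 − 0.86×0.78 + 0.22) = 1/0.5492 ≈ 1.821.
ΔY = k × ΔG = (+£665 billion) / 0.5492 ≈ +£1,211 billion.

+£1,211 billion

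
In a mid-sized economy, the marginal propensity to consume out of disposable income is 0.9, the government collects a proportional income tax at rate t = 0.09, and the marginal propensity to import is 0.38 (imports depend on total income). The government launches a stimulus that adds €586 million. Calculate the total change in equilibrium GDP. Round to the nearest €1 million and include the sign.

+€1,045 million

Expenditure multiplier = 1/(1 − c(1−t) + m) = 1/(1 − 0.9×0.91 + 0.38) = 1/0.561 ≈ 1.783.
ΔY = k × ΔG = (+€586 million) / 0.561 ≈ +€1,045 million.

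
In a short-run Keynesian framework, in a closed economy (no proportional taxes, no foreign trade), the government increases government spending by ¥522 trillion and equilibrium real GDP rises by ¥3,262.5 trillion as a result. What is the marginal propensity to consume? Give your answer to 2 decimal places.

0.84

Implied spending multiplier k = ΔY/ΔG = 3,262.5/522 = 6.25.
Since k = 1/(1 − MPC), MPC = 1 − 1/k = 1 − ΔG/ΔY = 1 − 522/3,262.5 = 0.84.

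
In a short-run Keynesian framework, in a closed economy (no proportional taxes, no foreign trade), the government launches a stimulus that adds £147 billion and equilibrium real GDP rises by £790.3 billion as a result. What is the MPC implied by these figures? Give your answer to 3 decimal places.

Implied spending multiplier k = ΔY/ΔG = 790.3/147 ≈ 5.3762.
Since k = 1/(1 − MPC), MPC = 1 − 1/k = 1 − ΔG/ΔY = 1 − 147/790.3 ≈ 0.814.

0.814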